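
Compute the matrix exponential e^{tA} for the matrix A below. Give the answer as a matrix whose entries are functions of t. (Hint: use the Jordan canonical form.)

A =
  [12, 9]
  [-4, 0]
e^{tA} =
  [6*t*exp(6*t) + exp(6*t), 9*t*exp(6*t)]
  [-4*t*exp(6*t), -6*t*exp(6*t) + exp(6*t)]

Strategy: write A = P · J · P⁻¹ where J is a Jordan canonical form, so e^{tA} = P · e^{tJ} · P⁻¹, and e^{tJ} can be computed block-by-block.

A has Jordan form
J =
  [6, 1]
  [0, 6]
(up to reordering of blocks).

Per-block formulas:
  For a 2×2 Jordan block J_2(6): exp(t · J_2(6)) = e^(6t)·(I + t·N), where N is the 2×2 nilpotent shift.

After assembling e^{tJ} and conjugating by P, we get:

e^{tA} =
  [6*t*exp(6*t) + exp(6*t), 9*t*exp(6*t)]
  [-4*t*exp(6*t), -6*t*exp(6*t) + exp(6*t)]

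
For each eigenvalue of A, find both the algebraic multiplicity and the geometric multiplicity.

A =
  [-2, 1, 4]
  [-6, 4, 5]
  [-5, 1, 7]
λ = 3: alg = 3, geom = 1

Step 1 — factor the characteristic polynomial to read off the algebraic multiplicities:
  χ_A(x) = (x - 3)^3

Step 2 — compute geometric multiplicities via the rank-nullity identity g(λ) = n − rank(A − λI):
  rank(A − (3)·I) = 2, so dim ker(A − (3)·I) = n − 2 = 1

Summary:
  λ = 3: algebraic multiplicity = 3, geometric multiplicity = 1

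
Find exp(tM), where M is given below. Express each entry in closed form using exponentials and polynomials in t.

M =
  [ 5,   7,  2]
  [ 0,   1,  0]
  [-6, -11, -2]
e^{tM} =
  [4*exp(2*t) - 3*exp(t), t*exp(t) + 6*exp(2*t) - 6*exp(t), 2*exp(2*t) - 2*exp(t)]
  [0, exp(t), 0]
  [-6*exp(2*t) + 6*exp(t), -2*t*exp(t) - 9*exp(2*t) + 9*exp(t), -3*exp(2*t) + 4*exp(t)]

Strategy: write M = P · J · P⁻¹ where J is a Jordan canonical form, so e^{tM} = P · e^{tJ} · P⁻¹, and e^{tJ} can be computed block-by-block.

M has Jordan form
J =
  [1, 1, 0]
  [0, 1, 0]
  [0, 0, 2]
(up to reordering of blocks).

Per-block formulas:
  For a 2×2 Jordan block J_2(1): exp(t · J_2(1)) = e^(1t)·(I + t·N), where N is the 2×2 nilpotent shift.
  For a 1×1 block at λ = 2: exp(t · [2]) = [e^(2t)].

After assembling e^{tJ} and conjugating by P, we get:

e^{tM} =
  [4*exp(2*t) - 3*exp(t), t*exp(t) + 6*exp(2*t) - 6*exp(t), 2*exp(2*t) - 2*exp(t)]
  [0, exp(t), 0]
  [-6*exp(2*t) + 6*exp(t), -2*t*exp(t) - 9*exp(2*t) + 9*exp(t), -3*exp(2*t) + 4*exp(t)]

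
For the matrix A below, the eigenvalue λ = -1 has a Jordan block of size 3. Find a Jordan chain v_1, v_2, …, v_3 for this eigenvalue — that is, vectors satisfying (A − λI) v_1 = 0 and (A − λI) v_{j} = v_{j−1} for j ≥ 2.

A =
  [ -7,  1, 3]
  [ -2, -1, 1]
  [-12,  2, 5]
A Jordan chain for λ = -1 of length 3:
v_1 = (-2, 0, -4)ᵀ
v_2 = (-6, -2, -12)ᵀ
v_3 = (1, 0, 0)ᵀ

Let N = A − (-1)·I. We want v_3 with N^3 v_3 = 0 but N^2 v_3 ≠ 0; then v_{j-1} := N · v_j for j = 3, …, 2.

Pick v_3 = (1, 0, 0)ᵀ.
Then v_2 = N · v_3 = (-6, -2, -12)ᵀ.
Then v_1 = N · v_2 = (-2, 0, -4)ᵀ.

Sanity check: (A − (-1)·I) v_1 = (0, 0, 0)ᵀ = 0. ✓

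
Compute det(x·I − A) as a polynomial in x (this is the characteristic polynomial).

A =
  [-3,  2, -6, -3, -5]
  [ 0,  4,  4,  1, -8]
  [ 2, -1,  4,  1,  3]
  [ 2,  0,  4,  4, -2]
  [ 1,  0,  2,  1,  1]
x^5 - 10*x^4 + 40*x^3 - 80*x^2 + 80*x - 32

Expanding det(x·I − A) (e.g. by cofactor expansion or by noting that A is similar to its Jordan form J, which has the same characteristic polynomial as A) gives
  χ_A(x) = x^5 - 10*x^4 + 40*x^3 - 80*x^2 + 80*x - 32
which factors as (x - 2)^5. The eigenvalues (with algebraic multiplicities) are λ = 2 with multiplicity 5.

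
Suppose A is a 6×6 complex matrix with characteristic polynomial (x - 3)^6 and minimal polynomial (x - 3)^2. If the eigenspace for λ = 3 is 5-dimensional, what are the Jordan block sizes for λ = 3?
Block sizes for λ = 3: [2, 1, 1, 1, 1]

Step 1 — from the characteristic polynomial, algebraic multiplicity of λ = 3 is 6. From dim ker(A − (3)·I) = 5, there are exactly 5 Jordan blocks for λ = 3.
Step 2 — from the minimal polynomial, the factor (x − 3)^2 tells us the largest block for λ = 3 has size 2.
Step 3 — with total size 6, 5 blocks, and largest block 2, the block sizes (in nonincreasing order) are [2, 1, 1, 1, 1].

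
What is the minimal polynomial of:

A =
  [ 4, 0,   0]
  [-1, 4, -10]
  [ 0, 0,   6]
x^3 - 14*x^2 + 64*x - 96

The characteristic polynomial is χ_A(x) = (x - 6)*(x - 4)^2, so the eigenvalues are known. The minimal polynomial is
  m_A(x) = Π_λ (x − λ)^{k_λ}
where k_λ is the size of the *largest* Jordan block for λ (equivalently, the smallest k with (A − λI)^k v = 0 for every generalised eigenvector v of λ).

  λ = 4: largest Jordan block has size 2, contributing (x − 4)^2
  λ = 6: largest Jordan block has size 1, contributing (x − 6)

So m_A(x) = (x - 6)*(x - 4)^2 = x^3 - 14*x^2 + 64*x - 96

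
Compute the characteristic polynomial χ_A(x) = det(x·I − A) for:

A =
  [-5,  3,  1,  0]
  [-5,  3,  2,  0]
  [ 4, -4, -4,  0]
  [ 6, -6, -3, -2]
x^4 + 8*x^3 + 24*x^2 + 32*x + 16

Expanding det(x·I − A) (e.g. by cofactor expansion or by noting that A is similar to its Jordan form J, which has the same characteristic polynomial as A) gives
  χ_A(x) = x^4 + 8*x^3 + 24*x^2 + 32*x + 16
which factors as (x + 2)^4. The eigenvalues (with algebraic multiplicities) are λ = -2 with multiplicity 4.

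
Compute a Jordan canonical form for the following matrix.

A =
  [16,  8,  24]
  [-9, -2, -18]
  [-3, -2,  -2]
J_2(4) ⊕ J_1(4)

The characteristic polynomial is
  det(x·I − A) = x^3 - 12*x^2 + 48*x - 64 = (x - 4)^3

Eigenvalues and multiplicities (the geometric multiplicity of λ is n − rank(A − λI), which equals the number of Jordan blocks for λ):
  λ = 4: algebraic multiplicity = 3, geometric multiplicity = 2

Determining the block sizes for each eigenvalue:
  λ = 4: 2 blocks summing to 3 forces exactly one block of size 2 and the rest size 1 → block sizes [2, 1]

Assembling the blocks gives a Jordan form
J =
  [4, 1, 0]
  [0, 4, 0]
  [0, 0, 4]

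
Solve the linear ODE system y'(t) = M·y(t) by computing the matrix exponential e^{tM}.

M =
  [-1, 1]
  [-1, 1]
e^{tM} =
  [1 - t, t]
  [-t, t + 1]

Strategy: write M = P · J · P⁻¹ where J is a Jordan canonical form, so e^{tM} = P · e^{tJ} · P⁻¹, and e^{tJ} can be computed block-by-block.

M has Jordan form
J =
  [0, 1]
  [0, 0]
(up to reordering of blocks).

Per-block formulas:
  For a 2×2 Jordan block J_2(0): exp(t · J_2(0)) = e^(0t)·(I + t·N), where N is the 2×2 nilpotent shift.

After assembling e^{tJ} and conjugating by P, we get:

e^{tM} =
  [1 - t, t]
  [-t, t + 1]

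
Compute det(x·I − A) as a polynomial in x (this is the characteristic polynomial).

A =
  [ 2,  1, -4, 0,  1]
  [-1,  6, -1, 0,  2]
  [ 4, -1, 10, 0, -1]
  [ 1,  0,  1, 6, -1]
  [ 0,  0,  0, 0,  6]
x^5 - 30*x^4 + 360*x^3 - 2160*x^2 + 6480*x - 7776

Expanding det(x·I − A) (e.g. by cofactor expansion or by noting that A is similar to its Jordan form J, which has the same characteristic polynomial as A) gives
  χ_A(x) = x^5 - 30*x^4 + 360*x^3 - 2160*x^2 + 6480*x - 7776
which factors as (x - 6)^5. The eigenvalues (with algebraic multiplicities) are λ = 6 with multiplicity 5.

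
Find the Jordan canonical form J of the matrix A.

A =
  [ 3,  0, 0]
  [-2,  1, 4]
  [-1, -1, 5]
J_2(3) ⊕ J_1(3)

The characteristic polynomial is
  det(x·I − A) = x^3 - 9*x^2 + 27*x - 27 = (x - 3)^3

Eigenvalues and multiplicities (the geometric multiplicity of λ is n − rank(A − λI), which equals the number of Jordan blocks for λ):
  λ = 3: algebraic multiplicity = 3, geometric multiplicity = 2

Determining the block sizes for each eigenvalue:
  λ = 3: 2 blocks summing to 3 forces exactly one block of size 2 and the rest size 1 → block sizes [2, 1]

Assembling the blocks gives a Jordan form
J =
  [3, 1, 0]
  [0, 3, 0]
  [0, 0, 3]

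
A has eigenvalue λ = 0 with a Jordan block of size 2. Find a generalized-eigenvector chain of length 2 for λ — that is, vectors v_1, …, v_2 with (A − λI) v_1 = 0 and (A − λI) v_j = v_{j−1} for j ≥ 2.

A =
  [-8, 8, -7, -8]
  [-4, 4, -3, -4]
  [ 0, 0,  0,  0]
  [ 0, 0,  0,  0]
A Jordan chain for λ = 0 of length 2:
v_1 = (-1, -1, 0, 0)ᵀ
v_2 = (1, 0, -1, 0)ᵀ

Let N = A − (0)·I. We want v_2 with N^2 v_2 = 0 but N^1 v_2 ≠ 0; then v_{j-1} := N · v_j for j = 2, …, 2.

Pick v_2 = (1, 0, -1, 0)ᵀ.
Then v_1 = N · v_2 = (-1, -1, 0, 0)ᵀ.

Sanity check: (A − (0)·I) v_1 = (0, 0, 0, 0)ᵀ = 0. ✓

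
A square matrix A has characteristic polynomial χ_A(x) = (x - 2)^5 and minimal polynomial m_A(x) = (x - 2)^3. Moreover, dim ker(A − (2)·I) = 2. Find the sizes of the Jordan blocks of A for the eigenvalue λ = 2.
Block sizes for λ = 2: [3, 2]

Step 1 — from the characteristic polynomial, algebraic multiplicity of λ = 2 is 5. From dim ker(A − (2)·I) = 2, there are exactly 2 Jordan blocks for λ = 2.
Step 2 — from the minimal polynomial, the factor (x − 2)^3 tells us the largest block for λ = 2 has size 3.
Step 3 — with total size 5, 2 blocks, and largest block 3, the block sizes (in nonincreasing order) are [3, 2].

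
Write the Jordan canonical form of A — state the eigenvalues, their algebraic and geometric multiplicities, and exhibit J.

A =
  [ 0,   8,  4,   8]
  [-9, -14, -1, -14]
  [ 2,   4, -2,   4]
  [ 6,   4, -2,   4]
J_2(-4) ⊕ J_1(-4) ⊕ J_1(0)

The characteristic polynomial is
  det(x·I − A) = x^4 + 12*x^3 + 48*x^2 + 64*x = x*(x + 4)^3

Eigenvalues and multiplicities (the geometric multiplicity of λ is n − rank(A − λI), which equals the number of Jordan blocks for λ):
  λ = -4: algebraic multiplicity = 3, geometric multiplicity = 2
  λ = 0: algebraic multiplicity = 1, geometric multiplicity = 1

Determining the block sizes for each eigenvalue:
  λ = -4: 2 blocks summing to 3 forces exactly one block of size 2 and the rest size 1 → block sizes [2, 1]
  λ = 0: one block (gm = 1), so the single block has size am = 1 → block sizes [1]

Assembling the blocks gives a Jordan form
J =
  [-4,  1,  0, 0]
  [ 0, -4,  0, 0]
  [ 0,  0, -4, 0]
  [ 0,  0,  0, 0]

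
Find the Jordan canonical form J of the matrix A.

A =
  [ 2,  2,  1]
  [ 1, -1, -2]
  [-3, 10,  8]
J_3(3)

The characteristic polynomial is
  det(x·I − A) = x^3 - 9*x^2 + 27*x - 27 = (x - 3)^3

Eigenvalues and multiplicities (the geometric multiplicity of λ is n − rank(A − λI), which equals the number of Jordan blocks for λ):
  λ = 3: algebraic multiplicity = 3, geometric multiplicity = 1

Determining the block sizes for each eigenvalue:
  λ = 3: one block (gm = 1), so the single block has size am = 3 → block sizes [3]

Assembling the blocks gives a Jordan form
J =
  [3, 1, 0]
  [0, 3, 1]
  [0, 0, 3]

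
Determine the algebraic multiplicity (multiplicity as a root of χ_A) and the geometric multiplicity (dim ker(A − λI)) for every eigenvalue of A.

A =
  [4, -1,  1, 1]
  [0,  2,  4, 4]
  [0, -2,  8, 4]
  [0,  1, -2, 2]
λ = 4: alg = 4, geom = 2

Step 1 — factor the characteristic polynomial to read off the algebraic multiplicities:
  χ_A(x) = (x - 4)^4

Step 2 — compute geometric multiplicities via the rank-nullity identity g(λ) = n − rank(A − λI):
  rank(A − (4)·I) = 2, so dim ker(A − (4)·I) = n − 2 = 2

Summary:
  λ = 4: algebraic multiplicity = 4, geometric multiplicity = 2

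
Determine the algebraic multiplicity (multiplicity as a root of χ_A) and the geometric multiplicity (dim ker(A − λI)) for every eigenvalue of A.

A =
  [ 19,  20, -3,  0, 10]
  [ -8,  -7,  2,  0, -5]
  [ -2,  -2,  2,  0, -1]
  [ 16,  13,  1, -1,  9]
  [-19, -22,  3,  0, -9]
λ = -1: alg = 2, geom = 1; λ = 2: alg = 3, geom = 1

Step 1 — factor the characteristic polynomial to read off the algebraic multiplicities:
  χ_A(x) = (x - 2)^3*(x + 1)^2

Step 2 — compute geometric multiplicities via the rank-nullity identity g(λ) = n − rank(A − λI):
  rank(A − (-1)·I) = 4, so dim ker(A − (-1)·I) = n − 4 = 1
  rank(A − (2)·I) = 4, so dim ker(A − (2)·I) = n − 4 = 1

Summary:
  λ = -1: algebraic multiplicity = 2, geometric multiplicity = 1
  λ = 2: algebraic multiplicity = 3, geometric multiplicity = 1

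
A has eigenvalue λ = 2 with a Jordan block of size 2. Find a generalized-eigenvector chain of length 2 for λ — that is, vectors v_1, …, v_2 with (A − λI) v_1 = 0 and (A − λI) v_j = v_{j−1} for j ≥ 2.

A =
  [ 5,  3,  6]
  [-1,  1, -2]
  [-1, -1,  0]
A Jordan chain for λ = 2 of length 2:
v_1 = (3, -1, -1)ᵀ
v_2 = (1, 0, 0)ᵀ

Let N = A − (2)·I. We want v_2 with N^2 v_2 = 0 but N^1 v_2 ≠ 0; then v_{j-1} := N · v_j for j = 2, …, 2.

Pick v_2 = (1, 0, 0)ᵀ.
Then v_1 = N · v_2 = (3, -1, -1)ᵀ.

Sanity check: (A − (2)·I) v_1 = (0, 0, 0)ᵀ = 0. ✓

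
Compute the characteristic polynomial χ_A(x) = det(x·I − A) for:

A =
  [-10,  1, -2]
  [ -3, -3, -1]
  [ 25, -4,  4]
x^3 + 9*x^2 + 27*x + 27

Expanding det(x·I − A) (e.g. by cofactor expansion or by noting that A is similar to its Jordan form J, which has the same characteristic polynomial as A) gives
  χ_A(x) = x^3 + 9*x^2 + 27*x + 27
which factors as (x + 3)^3. The eigenvalues (with algebraic multiplicities) are λ = -3 with multiplicity 3.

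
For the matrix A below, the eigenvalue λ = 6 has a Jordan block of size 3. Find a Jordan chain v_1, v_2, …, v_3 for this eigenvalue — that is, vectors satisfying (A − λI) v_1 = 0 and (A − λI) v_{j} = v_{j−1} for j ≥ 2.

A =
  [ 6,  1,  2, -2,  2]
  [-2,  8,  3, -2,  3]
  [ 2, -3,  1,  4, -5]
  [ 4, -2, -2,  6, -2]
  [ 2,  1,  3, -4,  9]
A Jordan chain for λ = 6 of length 3:
v_1 = (-2, 0, 2, -4, -6)ᵀ
v_2 = (0, -2, 2, 4, 2)ᵀ
v_3 = (1, 0, 0, 0, 0)ᵀ

Let N = A − (6)·I. We want v_3 with N^3 v_3 = 0 but N^2 v_3 ≠ 0; then v_{j-1} := N · v_j for j = 3, …, 2.

Pick v_3 = (1, 0, 0, 0, 0)ᵀ.
Then v_2 = N · v_3 = (0, -2, 2, 4, 2)ᵀ.
Then v_1 = N · v_2 = (-2, 0, 2, -4, -6)ᵀ.

Sanity check: (A − (6)·I) v_1 = (0, 0, 0, 0, 0)ᵀ = 0. ✓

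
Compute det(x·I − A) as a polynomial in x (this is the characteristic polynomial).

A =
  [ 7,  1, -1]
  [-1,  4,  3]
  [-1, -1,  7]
x^3 - 18*x^2 + 108*x - 216

Expanding det(x·I − A) (e.g. by cofactor expansion or by noting that A is similar to its Jordan form J, which has the same characteristic polynomial as A) gives
  χ_A(x) = x^3 - 18*x^2 + 108*x - 216
which factors as (x - 6)^3. The eigenvalues (with algebraic multiplicities) are λ = 6 with multiplicity 3.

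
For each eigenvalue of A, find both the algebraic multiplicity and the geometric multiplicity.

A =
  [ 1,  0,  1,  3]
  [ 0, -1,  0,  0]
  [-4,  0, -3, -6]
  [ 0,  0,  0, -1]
λ = -1: alg = 4, geom = 3

Step 1 — factor the characteristic polynomial to read off the algebraic multiplicities:
  χ_A(x) = (x + 1)^4

Step 2 — compute geometric multiplicities via the rank-nullity identity g(λ) = n − rank(A − λI):
  rank(A − (-1)·I) = 1, so dim ker(A − (-1)·I) = n − 1 = 3

Summary:
  λ = -1: algebraic multiplicity = 4, geometric multiplicity = 3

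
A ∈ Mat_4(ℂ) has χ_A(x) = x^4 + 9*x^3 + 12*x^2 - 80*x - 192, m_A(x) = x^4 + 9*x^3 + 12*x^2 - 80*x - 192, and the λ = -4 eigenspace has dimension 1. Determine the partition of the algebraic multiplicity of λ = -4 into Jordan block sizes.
Block sizes for λ = -4: [3]

Step 1 — from the characteristic polynomial, algebraic multiplicity of λ = -4 is 3. From dim ker(A − (-4)·I) = 1, there are exactly 1 Jordan blocks for λ = -4.
Step 2 — from the minimal polynomial, the factor (x + 4)^3 tells us the largest block for λ = -4 has size 3.
Step 3 — with total size 3, 1 blocks, and largest block 3, the block sizes (in nonincreasing order) are [3].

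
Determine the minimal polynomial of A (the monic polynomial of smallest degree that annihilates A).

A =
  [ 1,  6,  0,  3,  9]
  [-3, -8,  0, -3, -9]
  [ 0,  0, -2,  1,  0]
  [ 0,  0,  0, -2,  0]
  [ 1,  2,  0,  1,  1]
x^2 + 4*x + 4

The characteristic polynomial is χ_A(x) = (x + 2)^5, so the eigenvalues are known. The minimal polynomial is
  m_A(x) = Π_λ (x − λ)^{k_λ}
where k_λ is the size of the *largest* Jordan block for λ (equivalently, the smallest k with (A − λI)^k v = 0 for every generalised eigenvector v of λ).

  λ = -2: largest Jordan block has size 2, contributing (x + 2)^2

So m_A(x) = (x + 2)^2 = x^2 + 4*x + 4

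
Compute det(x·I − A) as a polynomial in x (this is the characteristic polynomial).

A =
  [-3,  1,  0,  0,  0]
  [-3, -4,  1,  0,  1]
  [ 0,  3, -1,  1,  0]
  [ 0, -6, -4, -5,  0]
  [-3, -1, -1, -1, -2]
x^5 + 15*x^4 + 90*x^3 + 270*x^2 + 405*x + 243

Expanding det(x·I − A) (e.g. by cofactor expansion or by noting that A is similar to its Jordan form J, which has the same characteristic polynomial as A) gives
  χ_A(x) = x^5 + 15*x^4 + 90*x^3 + 270*x^2 + 405*x + 243
which factors as (x + 3)^5. The eigenvalues (with algebraic multiplicities) are λ = -3 with multiplicity 5.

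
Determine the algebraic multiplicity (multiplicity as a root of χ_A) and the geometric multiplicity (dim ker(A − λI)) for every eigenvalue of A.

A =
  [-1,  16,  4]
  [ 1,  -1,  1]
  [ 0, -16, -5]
λ = -5: alg = 1, geom = 1; λ = -1: alg = 2, geom = 1

Step 1 — factor the characteristic polynomial to read off the algebraic multiplicities:
  χ_A(x) = (x + 1)^2*(x + 5)

Step 2 — compute geometric multiplicities via the rank-nullity identity g(λ) = n − rank(A − λI):
  rank(A − (-5)·I) = 2, so dim ker(A − (-5)·I) = n − 2 = 1
  rank(A − (-1)·I) = 2, so dim ker(A − (-1)·I) = n − 2 = 1

Summary:
  λ = -5: algebraic multiplicity = 1, geometric multiplicity = 1
  λ = -1: algebraic multiplicity = 2, geometric multiplicity = 1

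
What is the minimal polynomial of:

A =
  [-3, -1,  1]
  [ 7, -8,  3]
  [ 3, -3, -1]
x^3 + 12*x^2 + 48*x + 64

The characteristic polynomial is χ_A(x) = (x + 4)^3, so the eigenvalues are known. The minimal polynomial is
  m_A(x) = Π_λ (x − λ)^{k_λ}
where k_λ is the size of the *largest* Jordan block for λ (equivalently, the smallest k with (A − λI)^k v = 0 for every generalised eigenvector v of λ).

  λ = -4: largest Jordan block has size 3, contributing (x + 4)^3

So m_A(x) = (x + 4)^3 = x^3 + 12*x^2 + 48*x + 64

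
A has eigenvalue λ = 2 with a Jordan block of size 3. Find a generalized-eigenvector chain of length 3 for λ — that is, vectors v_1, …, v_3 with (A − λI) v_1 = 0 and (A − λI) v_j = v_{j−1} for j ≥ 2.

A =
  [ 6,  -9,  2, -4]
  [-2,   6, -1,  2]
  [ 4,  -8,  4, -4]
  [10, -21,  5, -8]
A Jordan chain for λ = 2 of length 3:
v_1 = (2, 0, 0, 2)ᵀ
v_2 = (4, -2, 4, 10)ᵀ
v_3 = (1, 0, 0, 0)ᵀ

Let N = A − (2)·I. We want v_3 with N^3 v_3 = 0 but N^2 v_3 ≠ 0; then v_{j-1} := N · v_j for j = 3, …, 2.

Pick v_3 = (1, 0, 0, 0)ᵀ.
Then v_2 = N · v_3 = (4, -2, 4, 10)ᵀ.
Then v_1 = N · v_2 = (2, 0, 0, 2)ᵀ.

Sanity check: (A − (2)·I) v_1 = (0, 0, 0, 0)ᵀ = 0. ✓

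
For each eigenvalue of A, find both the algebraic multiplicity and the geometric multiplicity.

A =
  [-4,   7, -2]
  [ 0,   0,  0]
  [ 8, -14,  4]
λ = 0: alg = 3, geom = 2

Step 1 — factor the characteristic polynomial to read off the algebraic multiplicities:
  χ_A(x) = x^3

Step 2 — compute geometric multiplicities via the rank-nullity identity g(λ) = n − rank(A − λI):
  rank(A − (0)·I) = 1, so dim ker(A − (0)·I) = n − 1 = 2

Summary:
  λ = 0: algebraic multiplicity = 3, geometric multiplicity = 2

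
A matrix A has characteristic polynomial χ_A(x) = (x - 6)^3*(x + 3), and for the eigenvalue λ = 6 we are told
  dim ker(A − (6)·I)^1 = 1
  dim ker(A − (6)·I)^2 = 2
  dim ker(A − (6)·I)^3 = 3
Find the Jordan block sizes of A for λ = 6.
Block sizes for λ = 6: [3]

From the dimensions of kernels of powers, the number of Jordan blocks of size at least j is d_j − d_{j−1} where d_j = dim ker(N^j) (with d_0 = 0). Computing the differences gives [1, 1, 1].
The number of blocks of size exactly k is (#blocks of size ≥ k) − (#blocks of size ≥ k + 1), so the partition is: 1 block(s) of size 3.
In nonincreasing order the block sizes are [3].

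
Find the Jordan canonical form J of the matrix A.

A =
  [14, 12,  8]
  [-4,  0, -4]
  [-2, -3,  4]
J_2(6) ⊕ J_1(6)

The characteristic polynomial is
  det(x·I − A) = x^3 - 18*x^2 + 108*x - 216 = (x - 6)^3

Eigenvalues and multiplicities (the geometric multiplicity of λ is n − rank(A − λI), which equals the number of Jordan blocks for λ):
  λ = 6: algebraic multiplicity = 3, geometric multiplicity = 2

Determining the block sizes for each eigenvalue:
  λ = 6: 2 blocks summing to 3 forces exactly one block of size 2 and the rest size 1 → block sizes [2, 1]

Assembling the blocks gives a Jordan form
J =
  [6, 1, 0]
  [0, 6, 0]
  [0, 0, 6]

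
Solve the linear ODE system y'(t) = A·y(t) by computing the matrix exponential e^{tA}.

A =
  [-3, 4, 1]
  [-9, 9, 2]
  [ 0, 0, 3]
e^{tA} =
  [-6*t*exp(3*t) + exp(3*t), 4*t*exp(3*t), t^2*exp(3*t) + t*exp(3*t)]
  [-9*t*exp(3*t), 6*t*exp(3*t) + exp(3*t), 3*t^2*exp(3*t)/2 + 2*t*exp(3*t)]
  [0, 0, exp(3*t)]

Strategy: write A = P · J · P⁻¹ where J is a Jordan canonical form, so e^{tA} = P · e^{tJ} · P⁻¹, and e^{tJ} can be computed block-by-block.

A has Jordan form
J =
  [3, 1, 0]
  [0, 3, 1]
  [0, 0, 3]
(up to reordering of blocks).

Per-block formulas:
  For a 3×3 Jordan block J_3(3): exp(t · J_3(3)) = e^(3t)·(I + t·N + (t^2/2)·N^2), where N is the 3×3 nilpotent shift.

After assembling e^{tJ} and conjugating by P, we get:

e^{tA} =
  [-6*t*exp(3*t) + exp(3*t), 4*t*exp(3*t), t^2*exp(3*t) + t*exp(3*t)]
  [-9*t*exp(3*t), 6*t*exp(3*t) + exp(3*t), 3*t^2*exp(3*t)/2 + 2*t*exp(3*t)]
  [0, 0, exp(3*t)]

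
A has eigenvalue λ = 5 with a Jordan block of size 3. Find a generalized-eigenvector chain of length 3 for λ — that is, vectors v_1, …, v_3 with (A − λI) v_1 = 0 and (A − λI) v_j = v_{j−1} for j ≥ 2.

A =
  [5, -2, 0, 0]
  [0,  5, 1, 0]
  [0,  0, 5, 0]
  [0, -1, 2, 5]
A Jordan chain for λ = 5 of length 3:
v_1 = (-2, 0, 0, -1)ᵀ
v_2 = (0, 1, 0, 2)ᵀ
v_3 = (0, 0, 1, 0)ᵀ

Let N = A − (5)·I. We want v_3 with N^3 v_3 = 0 but N^2 v_3 ≠ 0; then v_{j-1} := N · v_j for j = 3, …, 2.

Pick v_3 = (0, 0, 1, 0)ᵀ.
Then v_2 = N · v_3 = (0, 1, 0, 2)ᵀ.
Then v_1 = N · v_2 = (-2, 0, 0, -1)ᵀ.

Sanity check: (A − (5)·I) v_1 = (0, 0, 0, 0)ᵀ = 0. ✓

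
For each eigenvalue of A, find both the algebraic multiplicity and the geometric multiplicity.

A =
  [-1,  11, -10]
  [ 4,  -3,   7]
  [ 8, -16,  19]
λ = 5: alg = 3, geom = 1

Step 1 — factor the characteristic polynomial to read off the algebraic multiplicities:
  χ_A(x) = (x - 5)^3

Step 2 — compute geometric multiplicities via the rank-nullity identity g(λ) = n − rank(A − λI):
  rank(A − (5)·I) = 2, so dim ker(A − (5)·I) = n − 2 = 1

Summary:
  λ = 5: algebraic multiplicity = 3, geometric multiplicity = 1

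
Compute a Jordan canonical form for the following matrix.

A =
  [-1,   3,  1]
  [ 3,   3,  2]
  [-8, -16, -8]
J_3(-2)

The characteristic polynomial is
  det(x·I − A) = x^3 + 6*x^2 + 12*x + 8 = (x + 2)^3

Eigenvalues and multiplicities (the geometric multiplicity of λ is n − rank(A − λI), which equals the number of Jordan blocks for λ):
  λ = -2: algebraic multiplicity = 3, geometric multiplicity = 1

Determining the block sizes for each eigenvalue:
  λ = -2: one block (gm = 1), so the single block has size am = 3 → block sizes [3]

Assembling the blocks gives a Jordan form
J =
  [-2,  1,  0]
  [ 0, -2,  1]
  [ 0,  0, -2]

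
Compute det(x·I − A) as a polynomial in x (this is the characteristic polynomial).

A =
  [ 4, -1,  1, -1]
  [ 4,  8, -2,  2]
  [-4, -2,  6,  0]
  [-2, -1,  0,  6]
x^4 - 24*x^3 + 216*x^2 - 864*x + 1296

Expanding det(x·I − A) (e.g. by cofactor expansion or by noting that A is similar to its Jordan form J, which has the same characteristic polynomial as A) gives
  χ_A(x) = x^4 - 24*x^3 + 216*x^2 - 864*x + 1296
which factors as (x - 6)^4. The eigenvalues (with algebraic multiplicities) are λ = 6 with multiplicity 4.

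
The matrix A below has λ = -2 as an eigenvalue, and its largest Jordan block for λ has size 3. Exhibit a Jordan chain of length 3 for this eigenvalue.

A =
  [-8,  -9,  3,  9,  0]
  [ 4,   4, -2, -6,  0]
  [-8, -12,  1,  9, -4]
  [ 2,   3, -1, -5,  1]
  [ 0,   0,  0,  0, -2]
A Jordan chain for λ = -2 of length 3:
v_1 = (-6, 4, -6, 2, 0)ᵀ
v_2 = (-6, 4, -8, 2, 0)ᵀ
v_3 = (1, 0, 0, 0, 0)ᵀ

Let N = A − (-2)·I. We want v_3 with N^3 v_3 = 0 but N^2 v_3 ≠ 0; then v_{j-1} := N · v_j for j = 3, …, 2.

Pick v_3 = (1, 0, 0, 0, 0)ᵀ.
Then v_2 = N · v_3 = (-6, 4, -8, 2, 0)ᵀ.
Then v_1 = N · v_2 = (-6, 4, -6, 2, 0)ᵀ.

Sanity check: (A − (-2)·I) v_1 = (0, 0, 0, 0, 0)ᵀ = 0. ✓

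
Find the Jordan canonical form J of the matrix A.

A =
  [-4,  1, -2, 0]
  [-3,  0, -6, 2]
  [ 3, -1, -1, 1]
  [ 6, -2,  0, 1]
J_2(-1) ⊕ J_2(-1)

The characteristic polynomial is
  det(x·I − A) = x^4 + 4*x^3 + 6*x^2 + 4*x + 1 = (x + 1)^4

Eigenvalues and multiplicities (the geometric multiplicity of λ is n − rank(A − λI), which equals the number of Jordan blocks for λ):
  λ = -1: algebraic multiplicity = 4, geometric multiplicity = 2

Determining the block sizes for each eigenvalue:
  λ = -1: with am = 4 and gm = 2, the partition is not yet determined (e.g. several partitions of 4 into 2 parts exist). Let N = A − (-1)·I. Computing rank(N^1) = 2, rank(N^2) = 0; the number of blocks of size ≥ j is rank(N^{j−1}) − rank(N^j), giving [2, 2]. So we have 2 block(s) of size 2 → block sizes [2, 2]

Assembling the blocks gives a Jordan form
J =
  [-1,  1,  0,  0]
  [ 0, -1,  0,  0]
  [ 0,  0, -1,  1]
  [ 0,  0,  0, -1]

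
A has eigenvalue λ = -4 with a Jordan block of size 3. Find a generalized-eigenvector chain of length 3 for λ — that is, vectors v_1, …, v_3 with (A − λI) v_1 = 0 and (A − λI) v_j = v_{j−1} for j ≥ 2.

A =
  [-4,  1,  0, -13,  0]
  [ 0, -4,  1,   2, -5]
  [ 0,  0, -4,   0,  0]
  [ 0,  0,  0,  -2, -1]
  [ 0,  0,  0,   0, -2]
A Jordan chain for λ = -4 of length 3:
v_1 = (1, 0, 0, 0, 0)ᵀ
v_2 = (0, 1, 0, 0, 0)ᵀ
v_3 = (0, 0, 1, 0, 0)ᵀ

Let N = A − (-4)·I. We want v_3 with N^3 v_3 = 0 but N^2 v_3 ≠ 0; then v_{j-1} := N · v_j for j = 3, …, 2.

Pick v_3 = (0, 0, 1, 0, 0)ᵀ.
Then v_2 = N · v_3 = (0, 1, 0, 0, 0)ᵀ.
Then v_1 = N · v_2 = (1, 0, 0, 0, 0)ᵀ.

Sanity check: (A − (-4)·I) v_1 = (0, 0, 0, 0, 0)ᵀ = 0. ✓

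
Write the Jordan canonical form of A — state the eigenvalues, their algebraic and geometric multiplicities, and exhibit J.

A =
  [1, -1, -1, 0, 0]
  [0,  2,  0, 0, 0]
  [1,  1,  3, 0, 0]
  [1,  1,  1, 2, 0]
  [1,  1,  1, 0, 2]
J_2(2) ⊕ J_1(2) ⊕ J_1(2) ⊕ J_1(2)

The characteristic polynomial is
  det(x·I − A) = x^5 - 10*x^4 + 40*x^3 - 80*x^2 + 80*x - 32 = (x - 2)^5

Eigenvalues and multiplicities (the geometric multiplicity of λ is n − rank(A − λI), which equals the number of Jordan blocks for λ):
  λ = 2: algebraic multiplicity = 5, geometric multiplicity = 4

Determining the block sizes for each eigenvalue:
  λ = 2: 4 blocks summing to 5 forces exactly one block of size 2 and the rest size 1 → block sizes [2, 1, 1, 1]

Assembling the blocks gives a Jordan form
J =
  [2, 1, 0, 0, 0]
  [0, 2, 0, 0, 0]
  [0, 0, 2, 0, 0]
  [0, 0, 0, 2, 0]
  [0, 0, 0, 0, 2]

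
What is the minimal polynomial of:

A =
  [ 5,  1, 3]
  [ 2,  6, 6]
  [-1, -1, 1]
x^2 - 8*x + 16

The characteristic polynomial is χ_A(x) = (x - 4)^3, so the eigenvalues are known. The minimal polynomial is
  m_A(x) = Π_λ (x − λ)^{k_λ}
where k_λ is the size of the *largest* Jordan block for λ (equivalently, the smallest k with (A − λI)^k v = 0 for every generalised eigenvector v of λ).

  λ = 4: largest Jordan block has size 2, contributing (x − 4)^2

So m_A(x) = (x - 4)^2 = x^2 - 8*x + 16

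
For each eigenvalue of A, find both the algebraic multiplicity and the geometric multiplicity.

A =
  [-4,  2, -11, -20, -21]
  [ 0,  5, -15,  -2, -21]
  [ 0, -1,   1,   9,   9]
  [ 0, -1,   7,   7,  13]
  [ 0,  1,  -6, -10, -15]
λ = -4: alg = 3, geom = 1; λ = 3: alg = 2, geom = 1

Step 1 — factor the characteristic polynomial to read off the algebraic multiplicities:
  χ_A(x) = (x - 3)^2*(x + 4)^3

Step 2 — compute geometric multiplicities via the rank-nullity identity g(λ) = n − rank(A − λI):
  rank(A − (-4)·I) = 4, so dim ker(A − (-4)·I) = n − 4 = 1
  rank(A − (3)·I) = 4, so dim ker(A − (3)·I) = n − 4 = 1

Summary:
  λ = -4: algebraic multiplicity = 3, geometric multiplicity = 1
  λ = 3: algebraic multiplicity = 2, geometric multiplicity = 1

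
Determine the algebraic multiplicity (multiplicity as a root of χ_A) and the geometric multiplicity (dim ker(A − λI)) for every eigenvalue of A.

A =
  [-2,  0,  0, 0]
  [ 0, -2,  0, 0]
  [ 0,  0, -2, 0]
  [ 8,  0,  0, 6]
λ = -2: alg = 3, geom = 3; λ = 6: alg = 1, geom = 1

Step 1 — factor the characteristic polynomial to read off the algebraic multiplicities:
  χ_A(x) = (x - 6)*(x + 2)^3

Step 2 — compute geometric multiplicities via the rank-nullity identity g(λ) = n − rank(A − λI):
  rank(A − (-2)·I) = 1, so dim ker(A − (-2)·I) = n − 1 = 3
  rank(A − (6)·I) = 3, so dim ker(A − (6)·I) = n − 3 = 1

Summary:
  λ = -2: algebraic multiplicity = 3, geometric multiplicity = 3
  λ = 6: algebraic multiplicity = 1, geometric multiplicity = 1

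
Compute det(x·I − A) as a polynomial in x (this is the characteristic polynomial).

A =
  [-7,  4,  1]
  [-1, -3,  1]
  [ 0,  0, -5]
x^3 + 15*x^2 + 75*x + 125

Expanding det(x·I − A) (e.g. by cofactor expansion or by noting that A is similar to its Jordan form J, which has the same characteristic polynomial as A) gives
  χ_A(x) = x^3 + 15*x^2 + 75*x + 125
which factors as (x + 5)^3. The eigenvalues (with algebraic multiplicities) are λ = -5 with multiplicity 3.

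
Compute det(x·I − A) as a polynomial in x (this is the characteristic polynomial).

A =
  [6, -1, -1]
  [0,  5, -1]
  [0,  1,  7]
x^3 - 18*x^2 + 108*x - 216

Expanding det(x·I − A) (e.g. by cofactor expansion or by noting that A is similar to its Jordan form J, which has the same characteristic polynomial as A) gives
  χ_A(x) = x^3 - 18*x^2 + 108*x - 216
which factors as (x - 6)^3. The eigenvalues (with algebraic multiplicities) are λ = 6 with multiplicity 3.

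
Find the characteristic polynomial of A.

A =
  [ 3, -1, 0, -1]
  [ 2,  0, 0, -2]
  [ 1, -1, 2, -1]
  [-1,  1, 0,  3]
x^4 - 8*x^3 + 24*x^2 - 32*x + 16

Expanding det(x·I − A) (e.g. by cofactor expansion or by noting that A is similar to its Jordan form J, which has the same characteristic polynomial as A) gives
  χ_A(x) = x^4 - 8*x^3 + 24*x^2 - 32*x + 16
which factors as (x - 2)^4. The eigenvalues (with algebraic multiplicities) are λ = 2 with multiplicity 4.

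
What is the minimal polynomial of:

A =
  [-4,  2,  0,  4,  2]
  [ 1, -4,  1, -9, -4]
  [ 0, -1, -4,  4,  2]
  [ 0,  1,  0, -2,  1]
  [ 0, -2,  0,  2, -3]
x^4 + 13*x^3 + 60*x^2 + 112*x + 64

The characteristic polynomial is χ_A(x) = (x + 1)*(x + 4)^4, so the eigenvalues are known. The minimal polynomial is
  m_A(x) = Π_λ (x − λ)^{k_λ}
where k_λ is the size of the *largest* Jordan block for λ (equivalently, the smallest k with (A − λI)^k v = 0 for every generalised eigenvector v of λ).

  λ = -4: largest Jordan block has size 3, contributing (x + 4)^3
  λ = -1: largest Jordan block has size 1, contributing (x + 1)

So m_A(x) = (x + 1)*(x + 4)^3 = x^4 + 13*x^3 + 60*x^2 + 112*x + 64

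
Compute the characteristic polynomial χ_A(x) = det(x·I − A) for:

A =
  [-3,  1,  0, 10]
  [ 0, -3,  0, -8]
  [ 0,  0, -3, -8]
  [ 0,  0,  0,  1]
x^4 + 8*x^3 + 18*x^2 - 27

Expanding det(x·I − A) (e.g. by cofactor expansion or by noting that A is similar to its Jordan form J, which has the same characteristic polynomial as A) gives
  χ_A(x) = x^4 + 8*x^3 + 18*x^2 - 27
which factors as (x - 1)*(x + 3)^3. The eigenvalues (with algebraic multiplicities) are λ = -3 with multiplicity 3, λ = 1 with multiplicity 1.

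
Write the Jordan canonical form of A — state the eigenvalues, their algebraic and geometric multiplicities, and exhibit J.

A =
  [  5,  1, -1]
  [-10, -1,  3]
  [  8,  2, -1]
J_3(1)

The characteristic polynomial is
  det(x·I − A) = x^3 - 3*x^2 + 3*x - 1 = (x - 1)^3

Eigenvalues and multiplicities (the geometric multiplicity of λ is n − rank(A − λI), which equals the number of Jordan blocks for λ):
  λ = 1: algebraic multiplicity = 3, geometric multiplicity = 1

Determining the block sizes for each eigenvalue:
  λ = 1: one block (gm = 1), so the single block has size am = 3 → block sizes [3]

Assembling the blocks gives a Jordan form
J =
  [1, 1, 0]
  [0, 1, 1]
  [0, 0, 1]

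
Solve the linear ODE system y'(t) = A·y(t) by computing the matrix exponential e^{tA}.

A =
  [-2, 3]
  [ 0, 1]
e^{tA} =
  [exp(-2*t), exp(t) - exp(-2*t)]
  [0, exp(t)]

Strategy: write A = P · J · P⁻¹ where J is a Jordan canonical form, so e^{tA} = P · e^{tJ} · P⁻¹, and e^{tJ} can be computed block-by-block.

A has Jordan form
J =
  [-2, 0]
  [ 0, 1]
(up to reordering of blocks).

Per-block formulas:
  For a 1×1 block at λ = -2: exp(t · [-2]) = [e^(-2t)].
  For a 1×1 block at λ = 1: exp(t · [1]) = [e^(1t)].

After assembling e^{tJ} and conjugating by P, we get:

e^{tA} =
  [exp(-2*t), exp(t) - exp(-2*t)]
  [0, exp(t)]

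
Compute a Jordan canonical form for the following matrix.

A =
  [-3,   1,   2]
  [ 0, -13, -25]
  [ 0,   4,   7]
J_3(-3)

The characteristic polynomial is
  det(x·I − A) = x^3 + 9*x^2 + 27*x + 27 = (x + 3)^3

Eigenvalues and multiplicities (the geometric multiplicity of λ is n − rank(A − λI), which equals the number of Jordan blocks for λ):
  λ = -3: algebraic multiplicity = 3, geometric multiplicity = 1

Determining the block sizes for each eigenvalue:
  λ = -3: one block (gm = 1), so the single block has size am = 3 → block sizes [3]

Assembling the blocks gives a Jordan form
J =
  [-3,  1,  0]
  [ 0, -3,  1]
  [ 0,  0, -3]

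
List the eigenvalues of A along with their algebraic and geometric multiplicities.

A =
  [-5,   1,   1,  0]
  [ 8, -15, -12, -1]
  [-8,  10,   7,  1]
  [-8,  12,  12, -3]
λ = -5: alg = 2, geom = 1; λ = -3: alg = 2, geom = 1

Step 1 — factor the characteristic polynomial to read off the algebraic multiplicities:
  χ_A(x) = (x + 3)^2*(x + 5)^2

Step 2 — compute geometric multiplicities via the rank-nullity identity g(λ) = n − rank(A − λI):
  rank(A − (-5)·I) = 3, so dim ker(A − (-5)·I) = n − 3 = 1
  rank(A − (-3)·I) = 3, so dim ker(A − (-3)·I) = n − 3 = 1

Summary:
  λ = -5: algebraic multiplicity = 2, geometric multiplicity = 1
  λ = -3: algebraic multiplicity = 2, geometric multiplicity = 1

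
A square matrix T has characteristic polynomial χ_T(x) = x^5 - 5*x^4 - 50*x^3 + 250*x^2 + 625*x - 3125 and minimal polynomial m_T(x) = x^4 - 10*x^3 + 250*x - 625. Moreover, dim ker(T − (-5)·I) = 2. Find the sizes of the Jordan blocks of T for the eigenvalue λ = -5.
Block sizes for λ = -5: [1, 1]

Step 1 — from the characteristic polynomial, algebraic multiplicity of λ = -5 is 2. From dim ker(T − (-5)·I) = 2, there are exactly 2 Jordan blocks for λ = -5.
Step 2 — from the minimal polynomial, the factor (x + 5) tells us the largest block for λ = -5 has size 1.
Step 3 — with total size 2, 2 blocks, and largest block 1, the block sizes (in nonincreasing order) are [1, 1].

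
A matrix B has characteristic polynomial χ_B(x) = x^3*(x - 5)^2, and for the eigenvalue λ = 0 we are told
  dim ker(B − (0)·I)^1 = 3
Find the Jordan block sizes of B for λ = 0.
Block sizes for λ = 0: [1, 1, 1]

From the dimensions of kernels of powers, the number of Jordan blocks of size at least j is d_j − d_{j−1} where d_j = dim ker(N^j) (with d_0 = 0). Computing the differences gives [3].
The number of blocks of size exactly k is (#blocks of size ≥ k) − (#blocks of size ≥ k + 1), so the partition is: 3 block(s) of size 1.
In nonincreasing order the block sizes are [1, 1, 1].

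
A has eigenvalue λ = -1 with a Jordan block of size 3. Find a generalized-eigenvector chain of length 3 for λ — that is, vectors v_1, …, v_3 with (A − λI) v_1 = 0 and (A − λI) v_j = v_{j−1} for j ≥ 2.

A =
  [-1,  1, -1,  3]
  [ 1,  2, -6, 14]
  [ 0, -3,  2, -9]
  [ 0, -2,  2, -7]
A Jordan chain for λ = -1 of length 3:
v_1 = (1, 3, -3, -2)ᵀ
v_2 = (0, 1, 0, 0)ᵀ
v_3 = (1, 0, 0, 0)ᵀ

Let N = A − (-1)·I. We want v_3 with N^3 v_3 = 0 but N^2 v_3 ≠ 0; then v_{j-1} := N · v_j for j = 3, …, 2.

Pick v_3 = (1, 0, 0, 0)ᵀ.
Then v_2 = N · v_3 = (0, 1, 0, 0)ᵀ.
Then v_1 = N · v_2 = (1, 3, -3, -2)ᵀ.

Sanity check: (A − (-1)·I) v_1 = (0, 0, 0, 0)ᵀ = 0. ✓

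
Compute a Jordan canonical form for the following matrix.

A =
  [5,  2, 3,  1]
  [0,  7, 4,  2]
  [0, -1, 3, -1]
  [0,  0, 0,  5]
J_3(5) ⊕ J_1(5)

The characteristic polynomial is
  det(x·I − A) = x^4 - 20*x^3 + 150*x^2 - 500*x + 625 = (x - 5)^4

Eigenvalues and multiplicities (the geometric multiplicity of λ is n − rank(A − λI), which equals the number of Jordan blocks for λ):
  λ = 5: algebraic multiplicity = 4, geometric multiplicity = 2

Determining the block sizes for each eigenvalue:
  λ = 5: with am = 4 and gm = 2, the partition is not yet determined (e.g. several partitions of 4 into 2 parts exist). Let N = A − (5)·I. Computing rank(N^1) = 2, rank(N^2) = 1, rank(N^3) = 0; the number of blocks of size ≥ j is rank(N^{j−1}) − rank(N^j), giving [2, 1, 1]. So we have 1 block(s) of size 3, 1 block(s) of size 1 → block sizes [3, 1]

Assembling the blocks gives a Jordan form
J =
  [5, 1, 0, 0]
  [0, 5, 1, 0]
  [0, 0, 5, 0]
  [0, 0, 0, 5]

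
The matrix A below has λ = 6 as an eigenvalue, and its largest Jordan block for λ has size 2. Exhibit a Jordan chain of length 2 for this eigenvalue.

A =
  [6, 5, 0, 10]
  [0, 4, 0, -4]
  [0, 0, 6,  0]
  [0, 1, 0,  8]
A Jordan chain for λ = 6 of length 2:
v_1 = (5, -2, 0, 1)ᵀ
v_2 = (0, 1, 0, 0)ᵀ

Let N = A − (6)·I. We want v_2 with N^2 v_2 = 0 but N^1 v_2 ≠ 0; then v_{j-1} := N · v_j for j = 2, …, 2.

Pick v_2 = (0, 1, 0, 0)ᵀ.
Then v_1 = N · v_2 = (5, -2, 0, 1)ᵀ.

Sanity check: (A − (6)·I) v_1 = (0, 0, 0, 0)ᵀ = 0. ✓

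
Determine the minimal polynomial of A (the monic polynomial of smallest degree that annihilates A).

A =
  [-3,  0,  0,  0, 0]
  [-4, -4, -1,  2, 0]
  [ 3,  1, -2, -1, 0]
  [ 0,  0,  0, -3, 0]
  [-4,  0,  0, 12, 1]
x^4 + 8*x^3 + 18*x^2 - 27

The characteristic polynomial is χ_A(x) = (x - 1)*(x + 3)^4, so the eigenvalues are known. The minimal polynomial is
  m_A(x) = Π_λ (x − λ)^{k_λ}
where k_λ is the size of the *largest* Jordan block for λ (equivalently, the smallest k with (A − λI)^k v = 0 for every generalised eigenvector v of λ).

  λ = -3: largest Jordan block has size 3, contributing (x + 3)^3
  λ = 1: largest Jordan block has size 1, contributing (x − 1)

So m_A(x) = (x - 1)*(x + 3)^3 = x^4 + 8*x^3 + 18*x^2 - 27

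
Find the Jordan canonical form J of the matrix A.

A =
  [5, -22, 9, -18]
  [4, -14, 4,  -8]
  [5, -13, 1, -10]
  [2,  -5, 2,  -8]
J_3(-4) ⊕ J_1(-4)

The characteristic polynomial is
  det(x·I − A) = x^4 + 16*x^3 + 96*x^2 + 256*x + 256 = (x + 4)^4

Eigenvalues and multiplicities (the geometric multiplicity of λ is n − rank(A − λI), which equals the number of Jordan blocks for λ):
  λ = -4: algebraic multiplicity = 4, geometric multiplicity = 2

Determining the block sizes for each eigenvalue:
  λ = -4: with am = 4 and gm = 2, the partition is not yet determined (e.g. several partitions of 4 into 2 parts exist). Let N = A − (-4)·I. Computing rank(N^1) = 2, rank(N^2) = 1, rank(N^3) = 0; the number of blocks of size ≥ j is rank(N^{j−1}) − rank(N^j), giving [2, 1, 1]. So we have 1 block(s) of size 3, 1 block(s) of size 1 → block sizes [3, 1]

Assembling the blocks gives a Jordan form
J =
  [-4,  1,  0,  0]
  [ 0, -4,  1,  0]
  [ 0,  0, -4,  0]
  [ 0,  0,  0, -4]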